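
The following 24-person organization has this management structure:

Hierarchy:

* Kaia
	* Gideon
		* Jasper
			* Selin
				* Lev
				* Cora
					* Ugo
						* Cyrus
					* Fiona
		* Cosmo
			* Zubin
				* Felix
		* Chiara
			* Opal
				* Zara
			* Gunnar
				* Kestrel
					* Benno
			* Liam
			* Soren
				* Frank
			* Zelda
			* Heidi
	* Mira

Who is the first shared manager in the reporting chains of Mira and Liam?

Kaia

Mira's chain of managers is Kaia. Liam's chain of managers is Chiara, Gideon, Kaia. The first manager that appears in both chains is Kaia.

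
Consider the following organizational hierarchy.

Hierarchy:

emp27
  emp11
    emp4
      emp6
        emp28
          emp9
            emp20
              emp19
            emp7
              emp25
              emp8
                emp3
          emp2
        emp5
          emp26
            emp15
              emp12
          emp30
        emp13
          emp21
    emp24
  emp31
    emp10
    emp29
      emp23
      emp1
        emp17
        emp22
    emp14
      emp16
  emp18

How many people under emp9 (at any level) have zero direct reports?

The people in emp9's organization with no one reporting to them are emp3, emp25, emp19. That is 3.

3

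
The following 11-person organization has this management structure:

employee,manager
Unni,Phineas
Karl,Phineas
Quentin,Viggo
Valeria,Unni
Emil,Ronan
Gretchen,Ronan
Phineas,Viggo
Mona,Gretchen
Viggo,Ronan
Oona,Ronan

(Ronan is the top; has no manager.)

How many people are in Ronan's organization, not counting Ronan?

10

Ronan directly manages Viggo, Emil, Gretchen, Oona. Under Viggo: Quentin, Phineas, Karl, Unni, Valeria (5). Emil has no reports. Under Gretchen: Mona (1). Oona has no reports. So Ronan's organization is 4 direct reports plus everyone under them: 6 + 1 + 2 + 1 = 10.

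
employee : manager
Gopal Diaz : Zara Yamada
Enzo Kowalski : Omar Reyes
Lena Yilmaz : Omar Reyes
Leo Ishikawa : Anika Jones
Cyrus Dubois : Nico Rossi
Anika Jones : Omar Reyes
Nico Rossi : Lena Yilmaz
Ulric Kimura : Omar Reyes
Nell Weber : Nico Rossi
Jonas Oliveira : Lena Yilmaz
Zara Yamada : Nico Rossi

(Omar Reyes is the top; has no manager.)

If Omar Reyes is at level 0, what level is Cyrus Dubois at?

Chain from Cyrus Dubois up to Omar Reyes: Cyrus Dubois → Nico Rossi → Lena Yilmaz → Omar Reyes. That is 3 steps up, so Cyrus Dubois is 3 levels below Omar Reyes.

3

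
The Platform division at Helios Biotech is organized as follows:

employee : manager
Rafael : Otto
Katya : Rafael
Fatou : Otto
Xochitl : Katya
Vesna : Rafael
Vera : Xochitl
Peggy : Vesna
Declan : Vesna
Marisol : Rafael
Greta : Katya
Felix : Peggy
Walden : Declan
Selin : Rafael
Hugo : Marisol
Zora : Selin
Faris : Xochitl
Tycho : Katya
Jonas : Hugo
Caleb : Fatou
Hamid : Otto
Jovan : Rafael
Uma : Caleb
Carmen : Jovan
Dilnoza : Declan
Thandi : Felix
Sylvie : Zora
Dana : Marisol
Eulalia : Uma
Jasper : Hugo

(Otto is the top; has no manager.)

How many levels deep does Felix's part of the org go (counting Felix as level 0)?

The longest chain under Felix runs Felix → Thandi, which is 1 level below Felix.

1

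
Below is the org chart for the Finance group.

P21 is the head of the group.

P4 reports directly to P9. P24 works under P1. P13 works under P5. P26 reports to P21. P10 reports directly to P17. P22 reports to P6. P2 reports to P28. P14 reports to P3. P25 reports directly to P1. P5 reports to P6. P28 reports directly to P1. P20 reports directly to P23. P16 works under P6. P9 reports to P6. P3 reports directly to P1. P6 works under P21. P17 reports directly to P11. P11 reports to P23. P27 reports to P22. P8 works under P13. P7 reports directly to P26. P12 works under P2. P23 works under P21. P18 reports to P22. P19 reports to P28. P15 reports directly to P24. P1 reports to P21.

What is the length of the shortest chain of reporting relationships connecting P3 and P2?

3

P3 is 1 level below P1, and P2 is 2 levels below P1 (their lowest common manager). The shortest path runs up from P3 to P1 and back down to P2: 1 + 2 = 3 links.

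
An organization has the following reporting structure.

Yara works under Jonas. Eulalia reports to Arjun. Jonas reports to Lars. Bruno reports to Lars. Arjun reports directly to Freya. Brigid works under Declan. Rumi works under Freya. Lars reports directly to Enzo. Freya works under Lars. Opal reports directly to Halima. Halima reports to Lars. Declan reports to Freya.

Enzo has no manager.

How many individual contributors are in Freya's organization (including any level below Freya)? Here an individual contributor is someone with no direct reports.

The people in Freya's organization with no one reporting to them are Rumi, Brigid, Eulalia. That is 3.

3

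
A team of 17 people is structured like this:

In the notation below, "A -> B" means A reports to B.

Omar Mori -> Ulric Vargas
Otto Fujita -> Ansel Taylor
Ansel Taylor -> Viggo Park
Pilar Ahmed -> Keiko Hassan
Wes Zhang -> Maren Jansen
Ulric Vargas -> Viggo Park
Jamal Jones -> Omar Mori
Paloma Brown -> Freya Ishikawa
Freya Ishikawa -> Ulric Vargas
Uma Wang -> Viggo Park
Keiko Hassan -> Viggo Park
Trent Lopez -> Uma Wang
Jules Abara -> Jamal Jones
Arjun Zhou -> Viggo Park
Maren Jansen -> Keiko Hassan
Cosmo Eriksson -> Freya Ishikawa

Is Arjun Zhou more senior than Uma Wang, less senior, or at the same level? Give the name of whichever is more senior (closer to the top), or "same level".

same level

Both Arjun Zhou and Uma Wang are 1 level below Viggo Park.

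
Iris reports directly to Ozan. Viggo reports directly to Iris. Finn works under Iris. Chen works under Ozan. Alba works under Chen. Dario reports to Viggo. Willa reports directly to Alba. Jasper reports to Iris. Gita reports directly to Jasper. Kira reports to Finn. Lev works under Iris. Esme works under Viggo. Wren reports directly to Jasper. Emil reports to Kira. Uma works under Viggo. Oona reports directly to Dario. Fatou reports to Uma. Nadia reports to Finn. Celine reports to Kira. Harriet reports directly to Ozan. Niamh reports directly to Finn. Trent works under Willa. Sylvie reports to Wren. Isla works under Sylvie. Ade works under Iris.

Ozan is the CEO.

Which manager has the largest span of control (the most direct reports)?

Iris

Direct-report counts: Ozan has 3; Chen has 1; Alba has 1; Willa has 1; Iris has 5; Jasper has 2; Wren has 1; Sylvie has 1; Finn has 3; Kira has 2; Viggo has 3; Uma has 1; Dario has 1. The largest is 5, held by Iris.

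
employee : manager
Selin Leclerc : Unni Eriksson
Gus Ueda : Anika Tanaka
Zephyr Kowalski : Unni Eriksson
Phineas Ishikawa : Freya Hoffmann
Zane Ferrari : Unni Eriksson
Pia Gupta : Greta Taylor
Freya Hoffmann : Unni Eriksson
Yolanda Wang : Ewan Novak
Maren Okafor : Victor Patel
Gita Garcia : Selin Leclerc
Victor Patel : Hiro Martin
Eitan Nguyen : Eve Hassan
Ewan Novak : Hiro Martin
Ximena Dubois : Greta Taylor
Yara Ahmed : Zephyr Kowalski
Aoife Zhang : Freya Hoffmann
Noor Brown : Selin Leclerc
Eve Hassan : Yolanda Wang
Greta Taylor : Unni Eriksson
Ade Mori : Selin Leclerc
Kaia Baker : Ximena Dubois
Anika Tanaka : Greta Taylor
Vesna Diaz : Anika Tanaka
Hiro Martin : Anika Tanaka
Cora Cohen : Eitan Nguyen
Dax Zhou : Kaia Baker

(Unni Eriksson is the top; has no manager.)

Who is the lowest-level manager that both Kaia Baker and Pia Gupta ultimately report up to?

Kaia Baker's chain of managers is Ximena Dubois, Greta Taylor, Unni Eriksson. Pia Gupta's chain of managers is Greta Taylor, Unni Eriksson. The first manager that appears in both chains is Greta Taylor.

Greta Taylor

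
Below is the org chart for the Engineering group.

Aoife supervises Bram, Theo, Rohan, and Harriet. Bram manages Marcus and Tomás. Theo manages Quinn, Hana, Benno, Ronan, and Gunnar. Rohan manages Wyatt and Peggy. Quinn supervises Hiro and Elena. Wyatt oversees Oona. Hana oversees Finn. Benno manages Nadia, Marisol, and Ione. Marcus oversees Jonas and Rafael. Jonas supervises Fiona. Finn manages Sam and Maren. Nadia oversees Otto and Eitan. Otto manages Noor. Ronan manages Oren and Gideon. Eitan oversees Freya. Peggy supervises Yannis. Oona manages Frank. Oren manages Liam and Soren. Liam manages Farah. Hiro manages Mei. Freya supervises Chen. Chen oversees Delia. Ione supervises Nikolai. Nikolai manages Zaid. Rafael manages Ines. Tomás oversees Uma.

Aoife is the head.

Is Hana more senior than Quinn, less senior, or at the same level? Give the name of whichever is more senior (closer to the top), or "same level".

Both Hana and Quinn are 2 levels below Aoife.

same level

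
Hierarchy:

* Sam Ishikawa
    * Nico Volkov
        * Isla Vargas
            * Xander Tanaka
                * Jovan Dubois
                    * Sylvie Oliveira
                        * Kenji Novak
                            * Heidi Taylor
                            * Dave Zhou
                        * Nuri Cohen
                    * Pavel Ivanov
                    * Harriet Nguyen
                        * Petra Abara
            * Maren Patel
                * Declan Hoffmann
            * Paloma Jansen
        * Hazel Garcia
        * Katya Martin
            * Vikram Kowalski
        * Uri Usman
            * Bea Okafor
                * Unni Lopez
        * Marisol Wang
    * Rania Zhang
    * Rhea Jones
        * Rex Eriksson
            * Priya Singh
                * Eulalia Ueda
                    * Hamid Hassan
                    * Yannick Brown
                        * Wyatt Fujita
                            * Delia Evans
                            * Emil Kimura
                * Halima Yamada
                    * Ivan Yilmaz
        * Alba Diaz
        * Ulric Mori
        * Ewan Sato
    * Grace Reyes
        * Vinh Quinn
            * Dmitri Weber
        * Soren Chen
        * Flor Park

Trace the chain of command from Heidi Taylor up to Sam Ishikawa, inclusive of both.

Heidi Taylor -> Kenji Novak -> Sylvie Oliveira -> Jovan Dubois -> Xander Tanaka -> Isla Vargas -> Nico Volkov -> Sam Ishikawa

Heidi Taylor reports to Kenji Novak. Kenji Novak reports to Sylvie Oliveira. Sylvie Oliveira reports to Jovan Dubois. Jovan Dubois reports to Xander Tanaka. Xander Tanaka reports to Isla Vargas. Isla Vargas reports to Nico Volkov. Nico Volkov reports to Sam Ishikawa. Sam Ishikawa is at the top.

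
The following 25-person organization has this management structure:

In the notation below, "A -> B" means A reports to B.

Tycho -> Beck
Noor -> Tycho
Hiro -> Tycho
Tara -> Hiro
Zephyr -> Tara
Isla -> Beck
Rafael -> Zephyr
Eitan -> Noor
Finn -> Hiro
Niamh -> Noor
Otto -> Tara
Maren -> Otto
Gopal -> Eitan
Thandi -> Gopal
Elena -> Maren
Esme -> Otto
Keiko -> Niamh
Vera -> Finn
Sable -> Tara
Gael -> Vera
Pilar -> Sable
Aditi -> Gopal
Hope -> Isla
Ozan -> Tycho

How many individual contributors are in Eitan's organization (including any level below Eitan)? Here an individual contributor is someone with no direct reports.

2

The people in Eitan's organization with no one reporting to them are Aditi, Thandi. That is 2.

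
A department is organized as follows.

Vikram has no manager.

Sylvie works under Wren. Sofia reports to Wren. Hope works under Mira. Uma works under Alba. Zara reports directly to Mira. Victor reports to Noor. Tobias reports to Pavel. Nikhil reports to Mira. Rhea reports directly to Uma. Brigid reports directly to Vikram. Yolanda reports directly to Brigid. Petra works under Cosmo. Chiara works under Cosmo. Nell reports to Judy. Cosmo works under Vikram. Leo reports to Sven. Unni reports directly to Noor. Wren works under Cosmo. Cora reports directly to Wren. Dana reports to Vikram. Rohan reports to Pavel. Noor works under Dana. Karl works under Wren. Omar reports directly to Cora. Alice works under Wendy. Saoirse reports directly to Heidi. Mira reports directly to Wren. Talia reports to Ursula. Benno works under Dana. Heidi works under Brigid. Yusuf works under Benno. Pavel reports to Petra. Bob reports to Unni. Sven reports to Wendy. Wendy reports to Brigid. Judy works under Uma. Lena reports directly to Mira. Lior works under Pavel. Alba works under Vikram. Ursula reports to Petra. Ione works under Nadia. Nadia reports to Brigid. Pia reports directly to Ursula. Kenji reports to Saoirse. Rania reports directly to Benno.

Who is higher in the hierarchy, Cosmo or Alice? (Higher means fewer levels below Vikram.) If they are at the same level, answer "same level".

Cosmo

Cosmo is 1 level below Vikram; Alice is 3. Cosmo is higher.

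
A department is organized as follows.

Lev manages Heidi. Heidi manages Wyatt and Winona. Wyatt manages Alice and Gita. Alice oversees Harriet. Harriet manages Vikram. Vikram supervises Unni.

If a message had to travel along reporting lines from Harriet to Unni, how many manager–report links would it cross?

2

Unni is in Harriet's organization: the chain from Unni up to Harriet is Unni → Vikram → Harriet, which is 2 links.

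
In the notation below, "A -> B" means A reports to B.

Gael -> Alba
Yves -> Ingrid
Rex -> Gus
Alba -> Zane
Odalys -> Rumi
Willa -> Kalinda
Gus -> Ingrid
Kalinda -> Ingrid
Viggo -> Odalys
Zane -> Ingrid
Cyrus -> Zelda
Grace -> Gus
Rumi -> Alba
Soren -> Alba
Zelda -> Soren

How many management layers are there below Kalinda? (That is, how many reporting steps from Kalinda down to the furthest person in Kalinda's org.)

1

The longest chain under Kalinda runs Kalinda → Willa, which is 1 level below Kalinda.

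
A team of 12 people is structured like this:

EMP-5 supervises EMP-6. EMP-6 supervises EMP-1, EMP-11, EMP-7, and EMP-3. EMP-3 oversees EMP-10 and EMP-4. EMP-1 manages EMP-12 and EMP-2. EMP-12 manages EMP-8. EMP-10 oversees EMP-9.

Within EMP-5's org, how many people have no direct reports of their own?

6

The people in EMP-5's organization with no one reporting to them are EMP-2, EMP-8, EMP-11, EMP-4, EMP-9, EMP-7. That is 6.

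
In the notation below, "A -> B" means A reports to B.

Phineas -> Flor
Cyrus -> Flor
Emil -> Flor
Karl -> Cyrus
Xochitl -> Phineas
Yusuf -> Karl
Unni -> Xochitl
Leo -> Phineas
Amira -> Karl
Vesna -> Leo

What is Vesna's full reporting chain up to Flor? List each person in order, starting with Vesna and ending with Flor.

Vesna reports to Leo. Leo reports to Phineas. Phineas reports to Flor. Flor is at the top.

Vesna -> Leo -> Phineas -> Flor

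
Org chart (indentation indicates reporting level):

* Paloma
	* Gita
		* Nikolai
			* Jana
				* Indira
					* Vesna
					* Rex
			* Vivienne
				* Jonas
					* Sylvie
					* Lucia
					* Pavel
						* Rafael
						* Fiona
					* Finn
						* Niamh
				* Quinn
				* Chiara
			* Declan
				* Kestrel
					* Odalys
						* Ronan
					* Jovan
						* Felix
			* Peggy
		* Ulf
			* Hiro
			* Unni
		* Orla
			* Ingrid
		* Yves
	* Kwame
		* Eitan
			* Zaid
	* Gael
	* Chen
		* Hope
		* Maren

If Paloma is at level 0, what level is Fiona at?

Chain from Fiona up to Paloma: Fiona → Pavel → Jonas → Vivienne → Nikolai → Gita → Paloma. That is 6 steps up, so Fiona is 6 levels below Paloma.

6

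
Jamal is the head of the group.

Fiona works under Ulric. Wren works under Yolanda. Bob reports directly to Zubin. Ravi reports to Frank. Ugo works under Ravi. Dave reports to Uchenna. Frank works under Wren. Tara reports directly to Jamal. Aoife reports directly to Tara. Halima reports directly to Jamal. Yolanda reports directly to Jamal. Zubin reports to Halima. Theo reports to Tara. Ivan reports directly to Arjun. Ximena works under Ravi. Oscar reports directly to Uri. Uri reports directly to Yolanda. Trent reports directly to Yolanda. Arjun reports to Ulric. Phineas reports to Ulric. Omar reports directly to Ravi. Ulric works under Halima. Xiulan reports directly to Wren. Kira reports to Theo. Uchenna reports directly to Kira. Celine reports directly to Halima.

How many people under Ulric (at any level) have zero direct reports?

The people in Ulric's organization with no one reporting to them are Phineas, Fiona, Ivan. That is 3.

3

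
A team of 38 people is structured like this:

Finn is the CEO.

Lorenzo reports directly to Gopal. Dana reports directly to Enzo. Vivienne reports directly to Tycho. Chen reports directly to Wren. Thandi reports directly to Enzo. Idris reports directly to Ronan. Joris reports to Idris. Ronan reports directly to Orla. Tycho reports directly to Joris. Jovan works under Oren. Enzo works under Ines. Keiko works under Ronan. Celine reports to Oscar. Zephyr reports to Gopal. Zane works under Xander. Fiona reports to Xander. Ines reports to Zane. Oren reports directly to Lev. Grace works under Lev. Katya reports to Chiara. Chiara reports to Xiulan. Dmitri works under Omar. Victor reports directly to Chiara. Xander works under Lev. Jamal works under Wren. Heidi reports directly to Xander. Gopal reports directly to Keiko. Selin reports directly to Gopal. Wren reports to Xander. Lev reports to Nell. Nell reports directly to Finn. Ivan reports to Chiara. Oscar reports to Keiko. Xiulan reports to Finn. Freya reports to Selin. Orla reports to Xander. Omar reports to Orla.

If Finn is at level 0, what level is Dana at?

7

Chain from Dana up to Finn: Dana → Enzo → Ines → Zane → Xander → Lev → Nell → Finn. That is 7 steps up, so Dana is 7 levels below Finn.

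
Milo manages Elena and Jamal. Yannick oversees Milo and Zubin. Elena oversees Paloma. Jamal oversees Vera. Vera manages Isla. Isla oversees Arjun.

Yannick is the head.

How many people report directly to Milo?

Milo directly manages Elena, Jamal. That is 2 direct reports.

2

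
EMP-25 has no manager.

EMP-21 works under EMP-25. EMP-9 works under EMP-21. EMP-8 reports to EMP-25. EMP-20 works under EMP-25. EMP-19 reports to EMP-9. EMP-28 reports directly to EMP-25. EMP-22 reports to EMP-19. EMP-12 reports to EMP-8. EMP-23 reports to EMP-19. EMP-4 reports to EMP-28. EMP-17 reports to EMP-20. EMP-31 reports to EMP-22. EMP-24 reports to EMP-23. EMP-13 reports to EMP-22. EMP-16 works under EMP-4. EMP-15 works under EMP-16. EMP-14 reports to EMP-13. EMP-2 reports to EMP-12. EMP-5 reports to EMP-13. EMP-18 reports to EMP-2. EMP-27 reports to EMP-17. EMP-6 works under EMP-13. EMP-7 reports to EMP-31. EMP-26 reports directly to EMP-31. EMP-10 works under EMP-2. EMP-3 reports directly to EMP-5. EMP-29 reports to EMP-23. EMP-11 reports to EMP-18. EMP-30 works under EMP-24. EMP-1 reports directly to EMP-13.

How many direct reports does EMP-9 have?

1

EMP-9 directly manages EMP-19. That is 1 direct report.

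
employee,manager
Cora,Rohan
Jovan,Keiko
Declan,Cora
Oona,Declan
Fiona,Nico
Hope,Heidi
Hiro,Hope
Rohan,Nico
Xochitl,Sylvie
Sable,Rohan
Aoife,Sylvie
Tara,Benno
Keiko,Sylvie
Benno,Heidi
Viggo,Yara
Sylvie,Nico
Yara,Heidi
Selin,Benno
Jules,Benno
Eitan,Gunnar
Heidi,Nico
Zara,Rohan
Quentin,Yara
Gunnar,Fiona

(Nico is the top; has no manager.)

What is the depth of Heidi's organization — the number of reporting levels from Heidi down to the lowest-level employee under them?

The longest chain under Heidi runs Heidi → Benno → Selin, which is 2 levels below Heidi.

2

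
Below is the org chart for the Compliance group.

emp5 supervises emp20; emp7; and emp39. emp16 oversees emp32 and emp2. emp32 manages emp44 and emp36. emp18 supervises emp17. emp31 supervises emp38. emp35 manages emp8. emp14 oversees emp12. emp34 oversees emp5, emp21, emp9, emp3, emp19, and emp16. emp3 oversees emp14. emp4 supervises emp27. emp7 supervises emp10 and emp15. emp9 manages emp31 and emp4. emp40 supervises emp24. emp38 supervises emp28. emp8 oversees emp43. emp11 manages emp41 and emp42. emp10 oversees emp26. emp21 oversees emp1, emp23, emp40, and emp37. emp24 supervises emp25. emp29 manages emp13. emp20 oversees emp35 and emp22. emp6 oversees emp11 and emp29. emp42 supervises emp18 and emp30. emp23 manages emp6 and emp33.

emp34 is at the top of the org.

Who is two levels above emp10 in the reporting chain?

emp5

emp10 reports to emp7, and emp7 reports to emp5. So emp10's skip-level manager is emp5.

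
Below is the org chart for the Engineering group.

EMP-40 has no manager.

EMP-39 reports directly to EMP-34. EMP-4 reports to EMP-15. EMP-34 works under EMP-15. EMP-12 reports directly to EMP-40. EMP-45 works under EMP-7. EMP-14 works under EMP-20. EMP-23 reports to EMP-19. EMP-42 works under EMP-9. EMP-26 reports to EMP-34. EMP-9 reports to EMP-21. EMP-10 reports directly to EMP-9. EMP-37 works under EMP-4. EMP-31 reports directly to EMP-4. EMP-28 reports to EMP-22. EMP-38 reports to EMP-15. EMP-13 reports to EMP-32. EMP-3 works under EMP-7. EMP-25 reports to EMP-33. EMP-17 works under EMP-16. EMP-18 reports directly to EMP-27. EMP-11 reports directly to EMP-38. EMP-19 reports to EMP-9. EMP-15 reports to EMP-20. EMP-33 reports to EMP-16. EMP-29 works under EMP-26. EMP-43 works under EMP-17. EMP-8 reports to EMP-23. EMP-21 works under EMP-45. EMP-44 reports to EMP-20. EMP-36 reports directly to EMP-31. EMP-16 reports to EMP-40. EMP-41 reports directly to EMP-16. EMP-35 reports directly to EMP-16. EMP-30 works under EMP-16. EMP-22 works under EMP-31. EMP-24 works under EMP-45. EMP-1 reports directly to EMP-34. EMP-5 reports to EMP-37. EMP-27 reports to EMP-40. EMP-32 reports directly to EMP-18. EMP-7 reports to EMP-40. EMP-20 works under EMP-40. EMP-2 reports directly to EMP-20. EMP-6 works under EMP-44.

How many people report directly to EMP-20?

4

EMP-20 directly manages EMP-15, EMP-14, EMP-44, EMP-2. That is 4 direct reports.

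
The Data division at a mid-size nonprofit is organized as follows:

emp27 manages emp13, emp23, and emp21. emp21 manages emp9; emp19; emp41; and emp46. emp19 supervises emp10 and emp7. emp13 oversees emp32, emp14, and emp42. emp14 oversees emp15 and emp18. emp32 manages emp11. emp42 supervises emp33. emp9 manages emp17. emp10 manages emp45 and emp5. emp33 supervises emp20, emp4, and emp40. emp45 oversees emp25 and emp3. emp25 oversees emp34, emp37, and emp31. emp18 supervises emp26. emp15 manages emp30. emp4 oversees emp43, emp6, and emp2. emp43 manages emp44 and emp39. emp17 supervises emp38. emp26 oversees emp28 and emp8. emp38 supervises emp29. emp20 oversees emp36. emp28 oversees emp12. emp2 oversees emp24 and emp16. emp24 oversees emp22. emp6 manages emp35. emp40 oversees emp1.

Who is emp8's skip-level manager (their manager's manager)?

emp18

emp8 reports to emp26, and emp26 reports to emp18. So emp8's skip-level manager is emp18.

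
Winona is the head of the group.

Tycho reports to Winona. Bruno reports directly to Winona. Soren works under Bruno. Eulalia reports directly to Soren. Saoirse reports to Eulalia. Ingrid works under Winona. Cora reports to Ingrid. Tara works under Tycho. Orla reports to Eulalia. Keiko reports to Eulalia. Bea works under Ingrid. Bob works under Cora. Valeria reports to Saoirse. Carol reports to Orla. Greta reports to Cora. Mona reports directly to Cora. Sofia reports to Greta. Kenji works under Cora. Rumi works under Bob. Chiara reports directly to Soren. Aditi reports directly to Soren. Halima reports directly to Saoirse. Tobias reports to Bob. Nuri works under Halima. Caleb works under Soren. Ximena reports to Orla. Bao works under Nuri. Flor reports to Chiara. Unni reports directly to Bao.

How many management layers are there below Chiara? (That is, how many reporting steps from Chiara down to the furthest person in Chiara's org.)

The longest chain under Chiara runs Chiara → Flor, which is 1 level below Chiara.

1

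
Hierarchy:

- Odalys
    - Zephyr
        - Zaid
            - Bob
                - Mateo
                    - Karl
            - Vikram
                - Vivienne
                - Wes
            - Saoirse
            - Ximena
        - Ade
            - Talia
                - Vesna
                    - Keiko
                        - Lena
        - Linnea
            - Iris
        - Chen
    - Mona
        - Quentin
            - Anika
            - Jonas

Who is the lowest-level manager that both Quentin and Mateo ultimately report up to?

Quentin's chain of managers is Mona, Odalys. Mateo's chain of managers is Bob, Zaid, Zephyr, Odalys. The first manager that appears in both chains is Odalys.

Odalys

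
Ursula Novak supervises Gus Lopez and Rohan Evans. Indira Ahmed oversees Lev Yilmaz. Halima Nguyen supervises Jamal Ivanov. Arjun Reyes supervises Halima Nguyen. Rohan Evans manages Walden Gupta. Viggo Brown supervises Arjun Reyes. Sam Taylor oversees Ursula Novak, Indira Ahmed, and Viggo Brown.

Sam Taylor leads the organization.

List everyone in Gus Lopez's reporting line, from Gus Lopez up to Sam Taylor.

Gus Lopez -> Ursula Novak -> Sam Taylor

Gus Lopez reports to Ursula Novak. Ursula Novak reports to Sam Taylor. Sam Taylor is at the top.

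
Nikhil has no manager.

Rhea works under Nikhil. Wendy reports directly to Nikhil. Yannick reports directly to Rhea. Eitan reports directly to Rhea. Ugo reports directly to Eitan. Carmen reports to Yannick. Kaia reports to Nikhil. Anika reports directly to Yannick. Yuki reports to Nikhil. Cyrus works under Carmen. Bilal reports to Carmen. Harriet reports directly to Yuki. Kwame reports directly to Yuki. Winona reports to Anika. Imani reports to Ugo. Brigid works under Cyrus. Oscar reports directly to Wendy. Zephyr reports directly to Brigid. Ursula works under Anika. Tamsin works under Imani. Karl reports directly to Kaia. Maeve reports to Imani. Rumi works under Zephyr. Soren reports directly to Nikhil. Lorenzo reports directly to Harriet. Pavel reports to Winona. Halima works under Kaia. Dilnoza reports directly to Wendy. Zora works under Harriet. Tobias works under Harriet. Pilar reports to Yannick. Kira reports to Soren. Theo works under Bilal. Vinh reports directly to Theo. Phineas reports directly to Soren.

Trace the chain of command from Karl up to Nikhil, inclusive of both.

Karl -> Kaia -> Nikhil

Karl reports to Kaia. Kaia reports to Nikhil. Nikhil is at the top.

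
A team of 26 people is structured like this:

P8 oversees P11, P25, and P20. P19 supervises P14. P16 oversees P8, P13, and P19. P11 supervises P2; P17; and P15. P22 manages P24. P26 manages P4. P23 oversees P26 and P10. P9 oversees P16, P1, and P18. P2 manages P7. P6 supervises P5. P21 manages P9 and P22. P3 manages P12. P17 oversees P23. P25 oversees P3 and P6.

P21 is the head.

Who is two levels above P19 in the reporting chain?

P19 reports to P16, and P16 reports to P9. So P19's skip-level manager is P9.

P9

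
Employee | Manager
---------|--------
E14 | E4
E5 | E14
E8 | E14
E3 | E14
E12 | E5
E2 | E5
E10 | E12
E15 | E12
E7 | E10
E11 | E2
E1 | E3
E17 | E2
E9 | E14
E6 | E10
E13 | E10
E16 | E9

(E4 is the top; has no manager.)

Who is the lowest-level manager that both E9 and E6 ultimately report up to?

E14

E9's chain of managers is E14, E4. E6's chain of managers is E10, E12, E5, E14, E4. The first manager that appears in both chains is E14.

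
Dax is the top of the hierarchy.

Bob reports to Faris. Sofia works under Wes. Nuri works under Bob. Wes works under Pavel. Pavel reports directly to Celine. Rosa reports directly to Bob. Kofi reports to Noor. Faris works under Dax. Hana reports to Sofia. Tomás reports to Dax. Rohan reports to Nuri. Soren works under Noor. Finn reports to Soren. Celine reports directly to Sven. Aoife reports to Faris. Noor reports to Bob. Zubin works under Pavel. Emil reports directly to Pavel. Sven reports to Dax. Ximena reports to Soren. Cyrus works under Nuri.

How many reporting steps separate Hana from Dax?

6

Chain from Hana up to Dax: Hana → Sofia → Wes → Pavel → Celine → Sven → Dax. That is 6 steps up, so Hana is 6 levels below Dax.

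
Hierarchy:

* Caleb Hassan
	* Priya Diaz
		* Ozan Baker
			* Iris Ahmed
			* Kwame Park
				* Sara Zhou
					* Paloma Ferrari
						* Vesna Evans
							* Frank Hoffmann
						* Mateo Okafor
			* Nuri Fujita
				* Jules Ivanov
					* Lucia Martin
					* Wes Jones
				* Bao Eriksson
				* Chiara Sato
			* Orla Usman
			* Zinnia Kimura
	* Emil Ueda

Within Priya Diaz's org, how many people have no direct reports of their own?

9

The people in Priya Diaz's organization with no one reporting to them are Zinnia Kimura, Orla Usman, Chiara Sato, Bao Eriksson, Wes Jones, Lucia Martin, Mateo Okafor, Frank Hoffmann, Iris Ahmed. That is 9.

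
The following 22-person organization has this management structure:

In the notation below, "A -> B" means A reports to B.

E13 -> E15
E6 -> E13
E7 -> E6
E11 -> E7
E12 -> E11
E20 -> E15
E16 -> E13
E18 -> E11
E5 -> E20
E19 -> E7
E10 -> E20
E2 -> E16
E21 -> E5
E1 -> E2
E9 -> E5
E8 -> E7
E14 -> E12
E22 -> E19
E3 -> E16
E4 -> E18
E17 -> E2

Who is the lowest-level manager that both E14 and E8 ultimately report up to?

E14's chain of managers is E12, E11, E7, E6, E13, E15. E8's chain of managers is E7, E6, E13, E15. The first manager that appears in both chains is E7.

E7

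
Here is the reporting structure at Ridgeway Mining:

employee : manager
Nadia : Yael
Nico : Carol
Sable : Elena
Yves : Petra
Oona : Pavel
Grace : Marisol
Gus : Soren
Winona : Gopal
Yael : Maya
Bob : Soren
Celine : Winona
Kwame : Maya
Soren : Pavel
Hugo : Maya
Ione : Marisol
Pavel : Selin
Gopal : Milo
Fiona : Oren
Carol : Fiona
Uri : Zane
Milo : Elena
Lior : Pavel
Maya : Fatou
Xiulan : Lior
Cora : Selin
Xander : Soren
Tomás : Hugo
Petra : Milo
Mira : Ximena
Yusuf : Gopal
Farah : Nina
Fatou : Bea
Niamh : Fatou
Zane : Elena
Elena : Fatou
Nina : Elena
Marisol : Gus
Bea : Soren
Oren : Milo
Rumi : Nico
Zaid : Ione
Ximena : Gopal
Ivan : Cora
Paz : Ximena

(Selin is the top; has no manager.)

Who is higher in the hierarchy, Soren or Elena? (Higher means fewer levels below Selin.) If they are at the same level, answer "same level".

Soren is 2 levels below Selin; Elena is 5. Soren is higher.

Soren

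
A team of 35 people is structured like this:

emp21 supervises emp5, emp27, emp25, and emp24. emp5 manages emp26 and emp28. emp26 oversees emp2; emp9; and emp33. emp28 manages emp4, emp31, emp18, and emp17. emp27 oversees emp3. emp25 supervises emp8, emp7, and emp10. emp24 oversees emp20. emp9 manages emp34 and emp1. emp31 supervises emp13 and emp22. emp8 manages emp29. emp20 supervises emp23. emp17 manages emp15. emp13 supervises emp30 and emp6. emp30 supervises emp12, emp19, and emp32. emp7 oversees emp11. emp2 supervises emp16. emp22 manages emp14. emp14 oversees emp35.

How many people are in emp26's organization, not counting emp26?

6

emp26 directly manages emp9, emp33, emp2. Under emp9: emp1, emp34 (2). emp33 has no reports. Under emp2: emp16 (1). So emp26's organization is 3 direct reports plus everyone under them: 3 + 1 + 2 = 6.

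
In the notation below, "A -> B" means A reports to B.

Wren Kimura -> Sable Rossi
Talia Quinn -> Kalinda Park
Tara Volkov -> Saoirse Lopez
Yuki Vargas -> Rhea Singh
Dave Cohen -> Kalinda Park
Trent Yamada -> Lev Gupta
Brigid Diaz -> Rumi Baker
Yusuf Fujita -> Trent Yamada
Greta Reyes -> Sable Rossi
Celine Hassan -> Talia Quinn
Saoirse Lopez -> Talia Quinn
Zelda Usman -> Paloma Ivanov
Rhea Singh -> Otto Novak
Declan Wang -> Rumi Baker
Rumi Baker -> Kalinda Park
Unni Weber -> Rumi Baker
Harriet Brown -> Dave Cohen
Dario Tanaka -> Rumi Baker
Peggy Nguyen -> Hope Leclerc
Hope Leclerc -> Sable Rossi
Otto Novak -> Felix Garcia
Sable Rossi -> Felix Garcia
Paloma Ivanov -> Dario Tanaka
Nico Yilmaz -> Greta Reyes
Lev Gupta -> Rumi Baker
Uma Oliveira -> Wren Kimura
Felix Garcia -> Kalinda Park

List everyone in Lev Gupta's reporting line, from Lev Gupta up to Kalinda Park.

Lev Gupta reports to Rumi Baker. Rumi Baker reports to Kalinda Park. Kalinda Park is at the top.

Lev Gupta -> Rumi Baker -> Kalinda Park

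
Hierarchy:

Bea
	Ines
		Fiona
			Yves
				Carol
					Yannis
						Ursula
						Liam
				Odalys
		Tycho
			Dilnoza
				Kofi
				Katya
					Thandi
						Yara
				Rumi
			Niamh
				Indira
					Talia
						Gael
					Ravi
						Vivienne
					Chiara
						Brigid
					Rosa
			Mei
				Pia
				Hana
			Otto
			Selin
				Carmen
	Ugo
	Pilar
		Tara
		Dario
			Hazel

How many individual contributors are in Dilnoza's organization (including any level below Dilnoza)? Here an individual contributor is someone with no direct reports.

The people in Dilnoza's organization with no one reporting to them are Rumi, Yara, Kofi. That is 3.

3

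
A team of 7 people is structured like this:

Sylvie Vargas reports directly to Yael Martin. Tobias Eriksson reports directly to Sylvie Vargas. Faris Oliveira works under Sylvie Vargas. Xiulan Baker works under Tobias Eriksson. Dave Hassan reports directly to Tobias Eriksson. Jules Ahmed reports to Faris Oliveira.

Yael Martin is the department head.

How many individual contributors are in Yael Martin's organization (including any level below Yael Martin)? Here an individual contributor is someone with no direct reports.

The people in Yael Martin's organization with no one reporting to them are Jules Ahmed, Dave Hassan, Xiulan Baker. That is 3.

3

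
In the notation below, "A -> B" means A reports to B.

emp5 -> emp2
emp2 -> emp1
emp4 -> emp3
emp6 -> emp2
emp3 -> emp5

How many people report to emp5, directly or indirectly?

emp5 directly manages emp3. Under emp3: emp4 (1). That's 2 in total.

2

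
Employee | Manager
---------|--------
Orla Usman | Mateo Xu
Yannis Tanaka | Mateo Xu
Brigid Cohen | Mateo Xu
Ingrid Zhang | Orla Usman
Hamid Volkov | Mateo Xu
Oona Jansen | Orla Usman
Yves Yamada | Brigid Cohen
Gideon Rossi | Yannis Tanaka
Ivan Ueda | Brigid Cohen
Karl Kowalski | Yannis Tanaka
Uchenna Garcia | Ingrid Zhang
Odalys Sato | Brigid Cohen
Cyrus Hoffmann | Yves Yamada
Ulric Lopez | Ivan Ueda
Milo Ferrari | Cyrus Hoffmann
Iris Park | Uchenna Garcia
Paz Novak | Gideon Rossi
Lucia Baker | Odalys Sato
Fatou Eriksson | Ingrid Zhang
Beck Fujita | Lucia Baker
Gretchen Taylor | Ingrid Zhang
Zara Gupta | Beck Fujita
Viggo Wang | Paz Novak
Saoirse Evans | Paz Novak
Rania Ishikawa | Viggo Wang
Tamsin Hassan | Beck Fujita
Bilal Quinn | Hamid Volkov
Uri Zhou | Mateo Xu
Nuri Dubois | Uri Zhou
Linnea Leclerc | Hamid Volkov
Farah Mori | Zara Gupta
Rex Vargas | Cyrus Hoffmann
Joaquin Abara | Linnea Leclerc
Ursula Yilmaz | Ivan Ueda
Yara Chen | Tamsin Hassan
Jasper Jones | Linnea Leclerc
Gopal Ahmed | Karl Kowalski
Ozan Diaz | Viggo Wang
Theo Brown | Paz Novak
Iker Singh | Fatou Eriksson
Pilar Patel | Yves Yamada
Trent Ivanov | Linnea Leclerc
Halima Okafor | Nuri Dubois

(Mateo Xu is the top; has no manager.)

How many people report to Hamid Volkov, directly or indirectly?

5

Hamid Volkov directly manages Bilal Quinn, Linnea Leclerc. Bilal Quinn has no reports. Under Linnea Leclerc: Trent Ivanov, Jasper Jones, Joaquin Abara (3). So Hamid Volkov's organization is 2 direct reports plus everyone under them: 1 + 4 = 5.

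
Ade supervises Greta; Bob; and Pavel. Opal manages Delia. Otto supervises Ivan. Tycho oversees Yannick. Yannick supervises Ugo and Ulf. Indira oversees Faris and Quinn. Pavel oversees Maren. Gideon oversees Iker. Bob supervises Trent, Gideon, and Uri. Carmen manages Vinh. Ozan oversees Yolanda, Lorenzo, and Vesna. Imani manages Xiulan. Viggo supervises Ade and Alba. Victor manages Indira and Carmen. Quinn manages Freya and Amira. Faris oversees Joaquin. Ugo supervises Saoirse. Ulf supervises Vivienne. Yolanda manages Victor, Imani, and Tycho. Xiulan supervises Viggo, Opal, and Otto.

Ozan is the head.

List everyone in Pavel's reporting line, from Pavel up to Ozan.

Pavel reports to Ade. Ade reports to Viggo. Viggo reports to Xiulan. Xiulan reports to Imani. Imani reports to Yolanda. Yolanda reports to Ozan. Ozan is at the top.

Pavel -> Ade -> Viggo -> Xiulan -> Imani -> Yolanda -> Ozan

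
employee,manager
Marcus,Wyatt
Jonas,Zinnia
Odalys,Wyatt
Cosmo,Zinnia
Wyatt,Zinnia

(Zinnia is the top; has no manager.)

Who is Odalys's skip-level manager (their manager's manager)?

Odalys reports to Wyatt, and Wyatt reports to Zinnia. So Odalys's skip-level manager is Zinnia.

Zinnia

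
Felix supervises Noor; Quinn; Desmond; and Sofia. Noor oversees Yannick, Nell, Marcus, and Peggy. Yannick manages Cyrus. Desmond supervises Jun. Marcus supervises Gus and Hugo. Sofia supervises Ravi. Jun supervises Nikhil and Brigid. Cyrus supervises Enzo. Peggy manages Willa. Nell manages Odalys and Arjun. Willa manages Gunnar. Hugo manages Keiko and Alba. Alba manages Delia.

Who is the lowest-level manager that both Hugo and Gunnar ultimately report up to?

Noor

Hugo's chain of managers is Marcus, Noor, Felix. Gunnar's chain of managers is Willa, Peggy, Noor, Felix. The first manager that appears in both chains is Noor.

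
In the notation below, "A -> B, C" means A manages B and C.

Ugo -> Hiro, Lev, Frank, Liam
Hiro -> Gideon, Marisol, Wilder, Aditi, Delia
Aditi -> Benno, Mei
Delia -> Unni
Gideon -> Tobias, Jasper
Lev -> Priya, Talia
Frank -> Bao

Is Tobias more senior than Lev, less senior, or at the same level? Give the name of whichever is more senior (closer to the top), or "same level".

Tobias is 3 levels below Ugo; Lev is 1. Lev is higher.

Lev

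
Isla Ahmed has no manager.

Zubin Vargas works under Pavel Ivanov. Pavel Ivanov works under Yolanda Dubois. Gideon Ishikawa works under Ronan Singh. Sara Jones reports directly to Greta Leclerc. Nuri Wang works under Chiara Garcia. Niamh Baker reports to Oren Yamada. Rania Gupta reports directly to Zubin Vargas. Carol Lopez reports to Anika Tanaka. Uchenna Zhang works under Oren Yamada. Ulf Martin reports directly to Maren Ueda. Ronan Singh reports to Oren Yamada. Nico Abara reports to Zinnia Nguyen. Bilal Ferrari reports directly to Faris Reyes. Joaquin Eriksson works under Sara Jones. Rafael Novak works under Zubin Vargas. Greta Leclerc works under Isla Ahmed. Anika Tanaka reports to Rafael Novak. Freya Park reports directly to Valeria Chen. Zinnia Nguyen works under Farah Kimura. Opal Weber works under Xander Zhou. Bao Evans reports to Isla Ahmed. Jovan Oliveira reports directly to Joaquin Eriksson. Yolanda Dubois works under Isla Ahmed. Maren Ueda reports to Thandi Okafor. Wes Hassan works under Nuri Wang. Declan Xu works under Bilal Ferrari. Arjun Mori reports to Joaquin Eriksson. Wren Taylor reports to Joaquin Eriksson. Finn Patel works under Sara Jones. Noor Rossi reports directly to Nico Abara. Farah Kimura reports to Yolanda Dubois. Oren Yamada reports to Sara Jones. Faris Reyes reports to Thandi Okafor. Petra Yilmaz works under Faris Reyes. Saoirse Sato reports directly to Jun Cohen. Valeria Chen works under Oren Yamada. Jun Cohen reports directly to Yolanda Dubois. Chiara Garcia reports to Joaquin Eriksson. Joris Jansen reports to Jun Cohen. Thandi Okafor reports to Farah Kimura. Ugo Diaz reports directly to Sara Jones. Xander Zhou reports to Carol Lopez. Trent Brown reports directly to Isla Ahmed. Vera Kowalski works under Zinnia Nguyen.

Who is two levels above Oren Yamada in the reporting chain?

Oren Yamada reports to Sara Jones, and Sara Jones reports to Greta Leclerc. So Oren Yamada's skip-level manager is Greta Leclerc.

Greta Leclerc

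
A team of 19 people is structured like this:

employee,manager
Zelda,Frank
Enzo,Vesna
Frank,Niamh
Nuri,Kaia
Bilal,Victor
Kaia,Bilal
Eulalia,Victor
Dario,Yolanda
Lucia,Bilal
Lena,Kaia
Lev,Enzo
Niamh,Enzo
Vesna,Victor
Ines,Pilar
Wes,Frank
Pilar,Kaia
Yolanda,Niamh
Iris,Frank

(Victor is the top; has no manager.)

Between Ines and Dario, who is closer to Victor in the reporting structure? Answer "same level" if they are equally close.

Ines

Ines is 4 levels below Victor; Dario is 5. Ines is higher.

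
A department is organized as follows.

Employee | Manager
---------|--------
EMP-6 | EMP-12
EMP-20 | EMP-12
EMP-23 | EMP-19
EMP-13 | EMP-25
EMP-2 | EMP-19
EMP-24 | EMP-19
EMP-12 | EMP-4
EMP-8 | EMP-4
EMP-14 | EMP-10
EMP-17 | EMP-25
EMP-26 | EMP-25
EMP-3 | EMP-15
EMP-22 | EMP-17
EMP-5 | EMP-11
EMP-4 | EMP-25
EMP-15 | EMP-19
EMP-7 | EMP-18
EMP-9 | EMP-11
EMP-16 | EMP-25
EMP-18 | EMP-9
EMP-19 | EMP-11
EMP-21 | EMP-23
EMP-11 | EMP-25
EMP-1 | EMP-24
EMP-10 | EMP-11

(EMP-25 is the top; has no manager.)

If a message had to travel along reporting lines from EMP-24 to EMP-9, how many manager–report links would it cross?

3

EMP-24 is 2 levels below EMP-11, and EMP-9 is 1 level below EMP-11 (their lowest common manager). The shortest path runs up from EMP-24 to EMP-11 and back down to EMP-9: 2 + 1 = 3 links.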